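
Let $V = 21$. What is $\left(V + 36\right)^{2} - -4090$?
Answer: $7339$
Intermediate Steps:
$\left(V + 36\right)^{2} - -4090 = \left(21 + 36\right)^{2} - -4090 = 57^{2} + 4090 = 3249 + 4090 = 7339$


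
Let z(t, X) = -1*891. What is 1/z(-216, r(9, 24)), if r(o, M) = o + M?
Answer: -1/891 ≈ -0.0011223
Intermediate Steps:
r(o, M) = M + o
z(t, X) = -891
1/z(-216, r(9, 24)) = 1/(-891) = -1/891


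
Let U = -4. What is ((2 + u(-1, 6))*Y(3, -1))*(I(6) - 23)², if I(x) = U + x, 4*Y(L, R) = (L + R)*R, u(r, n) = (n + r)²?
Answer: -11907/2 ≈ -5953.5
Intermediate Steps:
Y(L, R) = R*(L + R)/4 (Y(L, R) = ((L + R)*R)/4 = (R*(L + R))/4 = R*(L + R)/4)
I(x) = -4 + x
((2 + u(-1, 6))*Y(3, -1))*(I(6) - 23)² = ((2 + (6 - 1)²)*((¼)*(-1)*(3 - 1)))*((-4 + 6) - 23)² = ((2 + 5²)*((¼)*(-1)*2))*(2 - 23)² = ((2 + 25)*(-½))*(-21)² = (27*(-½))*441 = -27/2*441 = -11907/2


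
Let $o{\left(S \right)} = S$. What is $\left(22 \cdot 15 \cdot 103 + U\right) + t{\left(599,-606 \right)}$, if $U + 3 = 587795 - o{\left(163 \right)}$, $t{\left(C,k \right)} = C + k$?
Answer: $621612$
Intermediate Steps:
$U = 587629$ ($U = -3 + \left(587795 - 163\right) = -3 + 587632 = 587629$)
$\left(22 \cdot 15 \cdot 103 + U\right) + t{\left(599,-606 \right)} = \left(22 \cdot 15 \cdot 103 + 587629\right) + \left(599 - 606\right) = \left(330 \cdot 103 + 587629\right) - 7 = \left(33990 + 587629\right) - 7 = 621619 - 7 = 621612$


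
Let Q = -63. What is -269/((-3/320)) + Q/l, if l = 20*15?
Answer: 8607937/300 ≈ 28693.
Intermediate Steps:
l = 300
-269/((-3/320)) + Q/l = -269/((-3/320)) - 63/300 = -269/((-3*1/320)) - 63*1/300 = -269/(-3/320) - 21/100 = -269*(-320/3) - 21/100 = 86080/3 - 21/100 = 8607937/300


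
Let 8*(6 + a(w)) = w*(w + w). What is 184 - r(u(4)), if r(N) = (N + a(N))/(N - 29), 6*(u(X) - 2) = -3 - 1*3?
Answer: 20589/112 ≈ 183.83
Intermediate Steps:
a(w) = -6 + w²/4 (a(w) = -6 + (w*(w + w))/8 = -6 + (w*(2*w))/8 = -6 + (2*w²)/8 = -6 + w²/4)
u(X) = 1 (u(X) = 2 + (-3 - 1*3)/6 = 2 + (-3 - 3)/6 = 2 + (⅙)*(-6) = 2 - 1 = 1)
r(N) = (-6 + N + N²/4)/(-29 + N) (r(N) = (N + (-6 + N²/4))/(N - 29) = (-6 + N + N²/4)/(-29 + N))
184 - r(u(4)) = 184 - (-6 + 1 + (¼)*1²)/(-29 + 1) = 184 - (-6 + 1 + (¼)*1)/(-28) = 184 - (-1)*(-6 + 1 + ¼)/28 = 184 - (-1)*(-19)/(28*4) = 184 - 1*19/112 = 184 - 19/112 = 20589/112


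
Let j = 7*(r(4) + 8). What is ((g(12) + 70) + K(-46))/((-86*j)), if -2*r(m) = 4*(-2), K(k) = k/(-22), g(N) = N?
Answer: -925/79464 ≈ -0.011640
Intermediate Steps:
K(k) = -k/22 (K(k) = k*(-1/22) = -k/22)
r(m) = 4 (r(m) = -2*(-2) = -½*(-8) = 4)
j = 84 (j = 7*(4 + 8) = 7*12 = 84)
((g(12) + 70) + K(-46))/((-86*j)) = ((12 + 70) - 1/22*(-46))/((-86*84)) = (82 + 23/11)/(-7224) = (925/11)*(-1/7224) = -925/79464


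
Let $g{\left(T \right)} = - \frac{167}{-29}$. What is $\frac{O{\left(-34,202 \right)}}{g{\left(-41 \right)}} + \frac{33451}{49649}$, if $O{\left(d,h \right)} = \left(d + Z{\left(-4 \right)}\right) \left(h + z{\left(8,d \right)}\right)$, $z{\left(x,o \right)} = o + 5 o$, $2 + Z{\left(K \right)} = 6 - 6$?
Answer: $\frac{109253429}{8291383} \approx 13.177$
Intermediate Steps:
$Z{\left(K \right)} = -2$ ($Z{\left(K \right)} = -2 + \left(6 - 6\right) = -2 + 0 = -2$)
$g{\left(T \right)} = \frac{167}{29}$ ($g{\left(T \right)} = \left(-167\right) \left(- \frac{1}{29}\right) = \frac{167}{29}$)
$z{\left(x,o \right)} = 6 o$
$O{\left(d,h \right)} = \left(-2 + d\right) \left(h + 6 d\right)$ ($O{\left(d,h \right)} = \left(d - 2\right) \left(h + 6 d\right) = \left(-2 + d\right) \left(h + 6 d\right)$)
$\frac{O{\left(-34,202 \right)}}{g{\left(-41 \right)}} + \frac{33451}{49649} = \frac{\left(-12\right) \left(-34\right) - 404 + 6 \left(-34\right)^{2} - 6868}{\frac{167}{29}} + \frac{33451}{49649} = \left(408 - 404 + 6 \cdot 1156 - 6868\right) \frac{29}{167} + 33451 \cdot \frac{1}{49649} = \left(408 - 404 + 6936 - 6868\right) \frac{29}{167} + \frac{33451}{49649} = 72 \cdot \frac{29}{167} + \frac{33451}{49649} = \frac{2088}{167} + \frac{33451}{49649} = \frac{109253429}{8291383}$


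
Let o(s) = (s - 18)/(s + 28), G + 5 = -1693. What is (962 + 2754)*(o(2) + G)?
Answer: -94676248/15 ≈ -6.3118e+6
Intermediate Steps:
G = -1698 (G = -5 - 1693 = -1698)
o(s) = (-18 + s)/(28 + s)
(962 + 2754)*(o(2) + G) = (962 + 2754)*((-18 + 2)/(28 + 2) - 1698) = 3716*(-16/30 - 1698) = 3716*((1/30)*(-16) - 1698) = 3716*(-8/15 - 1698) = 3716*(-25478/15) = -94676248/15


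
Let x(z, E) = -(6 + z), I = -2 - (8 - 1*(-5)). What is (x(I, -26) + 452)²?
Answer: 212521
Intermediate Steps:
I = -15 (I = -2 - (8 + 5) = -2 - 1*13 = -2 - 13 = -15)
x(z, E) = -6 - z
(x(I, -26) + 452)² = ((-6 - 1*(-15)) + 452)² = ((-6 + 15) + 452)² = (9 + 452)² = 461² = 212521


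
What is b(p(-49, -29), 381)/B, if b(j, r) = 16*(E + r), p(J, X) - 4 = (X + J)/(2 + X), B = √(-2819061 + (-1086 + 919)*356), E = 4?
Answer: -560*I*√2878513/261683 ≈ -3.6308*I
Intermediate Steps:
B = I*√2878513 (B = √(-2819061 - 167*356) = √(-2819061 - 59452) = √(-2878513) = I*√2878513 ≈ 1696.6*I)
p(J, X) = 4 + (J + X)/(2 + X) (p(J, X) = 4 + (X + J)/(2 + X) = 4 + (J + X)/(2 + X))
b(j, r) = 64 + 16*r (b(j, r) = 16*(4 + r) = 64 + 16*r)
b(p(-49, -29), 381)/B = (64 + 16*381)/((I*√2878513)) = (64 + 6096)*(-I*√2878513/2878513) = 6160*(-I*√2878513/2878513) = -560*I*√2878513/261683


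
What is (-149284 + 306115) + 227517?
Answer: 384348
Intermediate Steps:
(-149284 + 306115) + 227517 = 156831 + 227517 = 384348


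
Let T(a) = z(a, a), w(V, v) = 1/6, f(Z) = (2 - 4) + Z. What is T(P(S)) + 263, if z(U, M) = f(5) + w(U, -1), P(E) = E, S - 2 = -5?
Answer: 1597/6 ≈ 266.17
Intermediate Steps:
S = -3 (S = 2 - 5 = -3)
f(Z) = -2 + Z
w(V, v) = 1/6
z(U, M) = 19/6 (z(U, M) = (-2 + 5) + 1/6 = 3 + 1/6 = 19/6)
T(a) = 19/6
T(P(S)) + 263 = 19/6 + 263 = 1597/6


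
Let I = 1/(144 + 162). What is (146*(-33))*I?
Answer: -803/51 ≈ -15.745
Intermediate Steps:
I = 1/306 ≈ 0.0032680
(146*(-33))*I = (146*(-33))*(1/306) = -4818*1/306 = -803/51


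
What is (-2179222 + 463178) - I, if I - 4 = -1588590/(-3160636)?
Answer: -2711902337559/1580318 ≈ -1.7160e+6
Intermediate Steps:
I = 7115567/1580318 (I = 4 - 1588590/(-3160636) = 4 - 1588590*(-1/3160636) = 4 + 794295/1580318 = 7115567/1580318 ≈ 4.5026)
(-2179222 + 463178) - I = (-2179222 + 463178) - 1*7115567/1580318 = -1716044 - 7115567/1580318 = -2711902337559/1580318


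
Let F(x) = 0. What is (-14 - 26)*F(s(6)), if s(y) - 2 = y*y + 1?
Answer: 0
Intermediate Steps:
s(y) = 3 + y² (s(y) = 2 + (y*y + 1) = 2 + (y² + 1) = 2 + (1 + y²) = 3 + y²)
(-14 - 26)*F(s(6)) = (-14 - 26)*0 = -40*0 = 0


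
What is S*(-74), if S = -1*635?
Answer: 46990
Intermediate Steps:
S = -635
S*(-74) = -635*(-74) = 46990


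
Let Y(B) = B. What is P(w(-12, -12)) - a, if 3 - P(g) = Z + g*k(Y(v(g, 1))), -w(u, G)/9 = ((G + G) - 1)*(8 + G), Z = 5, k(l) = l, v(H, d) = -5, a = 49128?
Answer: -53630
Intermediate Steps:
w(u, G) = -9*(-1 + 2*G)*(8 + G) (w(u, G) = -9*((G + G) - 1)*(8 + G) = -9*(2*G - 1)*(8 + G) = -9*(-1 + 2*G)*(8 + G))
P(g) = -2 + 5*g (P(g) = 3 - (5 + g*(-5)) = 3 - (5 - 5*g) = 3 + (-5 + 5*g) = -2 + 5*g)
P(w(-12, -12)) - a = (-2 + 5*(72 - 135*(-12) - 18*(-12)**2)) - 1*49128 = (-2 + 5*(72 + 1620 - 18*144)) - 49128 = (-2 + 5*(72 + 1620 - 2592)) - 49128 = (-2 + 5*(-900)) - 49128 = (-2 - 4500) - 49128 = -4502 - 49128 = -53630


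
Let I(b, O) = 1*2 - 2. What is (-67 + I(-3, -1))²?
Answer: 4489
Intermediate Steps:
I(b, O) = 0 (I(b, O) = 2 - 2 = 0)
(-67 + I(-3, -1))² = (-67 + 0)² = (-67)² = 4489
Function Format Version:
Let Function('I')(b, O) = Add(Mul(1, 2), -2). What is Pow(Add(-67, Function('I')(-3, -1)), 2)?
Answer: 4489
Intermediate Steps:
Function('I')(b, O) = 0 (Function('I')(b, O) = Add(2, -2) = 0)
Pow(Add(-67, Function('I')(-3, -1)), 2) = Pow(Add(-67, 0), 2) = Pow(-67, 2) = 4489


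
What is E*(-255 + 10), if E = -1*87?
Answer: 21315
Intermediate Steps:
E = -87
E*(-255 + 10) = -87*(-255 + 10) = -87*(-245) = 21315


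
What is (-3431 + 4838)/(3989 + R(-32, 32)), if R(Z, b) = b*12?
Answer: 1407/4373 ≈ 0.32175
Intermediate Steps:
R(Z, b) = 12*b
(-3431 + 4838)/(3989 + R(-32, 32)) = (-3431 + 4838)/(3989 + 12*32) = 1407/(3989 + 384) = 1407/4373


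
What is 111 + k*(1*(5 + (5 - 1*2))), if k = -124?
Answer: -881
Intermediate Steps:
111 + k*(1*(5 + (5 - 1*2))) = 111 - 124*(5 + (5 - 1*2)) = 111 - 124*(5 + (5 - 2)) = 111 - 124*(5 + 3) = 111 - 124*8 = 111 - 992 = -881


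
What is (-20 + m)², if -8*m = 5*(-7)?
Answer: 15625/64 ≈ 244.14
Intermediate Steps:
m = 35/8 (m = -5*(-7)/8 = -⅛*(-35) = 35/8 ≈ 4.3750)
(-20 + m)² = (-20 + 35/8)² = (-125/8)² = 15625/64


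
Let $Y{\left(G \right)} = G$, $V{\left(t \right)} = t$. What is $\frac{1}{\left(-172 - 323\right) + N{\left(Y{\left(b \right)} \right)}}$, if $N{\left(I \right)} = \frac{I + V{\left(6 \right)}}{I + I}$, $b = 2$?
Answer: $- \frac{1}{493} \approx -0.0020284$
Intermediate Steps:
$N{\left(I \right)} = \frac{6 + I}{2 I}$ ($N{\left(I \right)} = \frac{I + 6}{I + I} = \frac{6 + I}{2 I}$)
$\frac{1}{\left(-172 - 323\right) + N{\left(Y{\left(b \right)} \right)}} = \frac{1}{\left(-172 - 323\right) + \frac{6 + 2}{2 \cdot 2}} = \frac{1}{\left(-172 - 323\right) + \frac{1}{2} \cdot \frac{1}{2} \cdot 8} = \frac{1}{-495 + 2} = \frac{1}{-493} = - \frac{1}{493}$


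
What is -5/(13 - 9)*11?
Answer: -55/4 ≈ -13.750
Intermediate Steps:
-5/(13 - 9)*11 = -5/4*11 = -55/4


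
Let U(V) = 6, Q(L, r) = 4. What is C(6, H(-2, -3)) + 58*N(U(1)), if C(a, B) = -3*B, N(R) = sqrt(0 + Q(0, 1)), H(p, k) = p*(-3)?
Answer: 98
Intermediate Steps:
H(p, k) = -3*p
N(R) = 2 (N(R) = sqrt(0 + 4) = sqrt(4) = 2)
C(6, H(-2, -3)) + 58*N(U(1)) = -(-9)*(-2) + 58*2 = -3*6 + 116 = -18 + 116 = 98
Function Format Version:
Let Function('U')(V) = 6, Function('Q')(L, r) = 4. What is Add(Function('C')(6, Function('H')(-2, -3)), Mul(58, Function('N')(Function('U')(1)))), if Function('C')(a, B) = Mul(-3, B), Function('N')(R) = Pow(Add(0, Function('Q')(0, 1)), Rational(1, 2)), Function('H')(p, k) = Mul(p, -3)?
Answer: 98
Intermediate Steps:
Function('H')(p, k) = Mul(-3, p)
Function('N')(R) = 2 (Function('N')(R) = Pow(Add(0, 4), Rational(1, 2)) = Pow(4, Rational(1, 2)) = 2)
Add(Function('C')(6, Function('H')(-2, -3)), Mul(58, Function('N')(Function('U')(1)))) = Add(Mul(-3, Mul(-3, -2)), Mul(58, 2)) = Add(Mul(-3, 6), 116) = Add(-18, 116) = 98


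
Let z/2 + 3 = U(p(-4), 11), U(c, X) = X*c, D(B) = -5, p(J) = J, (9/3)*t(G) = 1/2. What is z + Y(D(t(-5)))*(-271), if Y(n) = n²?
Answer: -6869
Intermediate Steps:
t(G) = ⅙ (t(G) = (⅓)/2 = (⅓)*(½) = ⅙)
z = -94 (z = -6 + 2*(11*(-4)) = -6 + 2*(-44) = -6 - 88 = -94)
z + Y(D(t(-5)))*(-271) = -94 + (-5)²*(-271) = -94 + 25*(-271) = -94 - 6775 = -6869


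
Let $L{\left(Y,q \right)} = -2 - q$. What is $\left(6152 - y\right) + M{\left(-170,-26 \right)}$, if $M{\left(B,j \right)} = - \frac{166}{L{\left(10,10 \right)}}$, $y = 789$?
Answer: $\frac{32261}{6} \approx 5376.8$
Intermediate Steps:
$M{\left(B,j \right)} = \frac{83}{6}$ ($M{\left(B,j \right)} = - \frac{166}{-2 - 10} = - \frac{166}{-12} = \left(-166\right) \left(- \frac{1}{12}\right) = \frac{83}{6}$)
$\left(6152 - y\right) + M{\left(-170,-26 \right)} = \left(6152 - 789\right) + \frac{83}{6} = 5363 + \frac{83}{6} = \frac{32261}{6}$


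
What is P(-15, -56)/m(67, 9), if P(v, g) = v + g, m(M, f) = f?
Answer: -71/9 ≈ -7.8889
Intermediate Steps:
P(v, g) = g + v
P(-15, -56)/m(67, 9) = (-56 - 15)/9 = -71*⅑ = -71/9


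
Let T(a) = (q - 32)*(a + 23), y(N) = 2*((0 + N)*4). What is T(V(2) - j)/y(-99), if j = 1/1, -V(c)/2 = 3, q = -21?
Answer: 106/99 ≈ 1.0707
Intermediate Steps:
V(c) = -6 (V(c) = -2*3 = -6)
y(N) = 8*N (y(N) = 2*(N*4) = 2*(4*N) = 8*N)
j = 1
T(a) = -1219 - 53*a (T(a) = (-21 - 32)*(a + 23) = -53*(23 + a) = -1219 - 53*a)
T(V(2) - j)/y(-99) = (-1219 - 53*(-6 - 1*1))/((8*(-99))) = (-1219 - 53*(-6 - 1))/(-792) = (-1219 - 53*(-7))*(-1/792) = (-1219 + 371)*(-1/792) = -848*(-1/792) = 106/99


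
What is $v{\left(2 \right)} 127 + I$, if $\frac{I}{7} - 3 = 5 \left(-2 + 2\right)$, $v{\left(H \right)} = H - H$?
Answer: $21$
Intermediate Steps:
$v{\left(H \right)} = 0$
$I = 21$ ($I = 21 + 7 \cdot 5 \left(-2 + 2\right) = 21 + 7 \cdot 5 \cdot 0 = 21 + 7 \cdot 0 = 21 + 0 = 21$)
$v{\left(2 \right)} 127 + I = 0 \cdot 127 + 21 = 0 + 21 = 21$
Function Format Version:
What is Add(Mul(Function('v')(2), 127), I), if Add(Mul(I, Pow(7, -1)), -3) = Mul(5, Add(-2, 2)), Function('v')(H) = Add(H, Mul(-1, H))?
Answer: 21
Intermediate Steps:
Function('v')(H) = 0
I = 21 (I = Add(21, Mul(7, Mul(5, Add(-2, 2)))) = Add(21, Mul(7, Mul(5, 0))) = Add(21, Mul(7, 0)) = Add(21, 0) = 21)
Add(Mul(Function('v')(2), 127), I) = Add(Mul(0, 127), 21) = Add(0, 21) = 21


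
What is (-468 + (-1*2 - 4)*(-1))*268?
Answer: -123816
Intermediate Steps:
(-468 + (-1*2 - 4)*(-1))*268 = (-468 + (-2 - 4)*(-1))*268 = (-468 - 6*(-1))*268 = (-468 + 6)*268 = -462*268 = -123816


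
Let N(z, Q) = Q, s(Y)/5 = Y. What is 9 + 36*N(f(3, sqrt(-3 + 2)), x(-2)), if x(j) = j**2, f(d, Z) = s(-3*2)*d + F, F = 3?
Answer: 153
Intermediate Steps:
s(Y) = 5*Y
f(d, Z) = 3 - 30*d (f(d, Z) = (5*(-3*2))*d + 3 = (5*(-6))*d + 3 = -30*d + 3 = 3 - 30*d)
9 + 36*N(f(3, sqrt(-3 + 2)), x(-2)) = 9 + 36*(-2)**2 = 9 + 36*4 = 9 + 144 = 153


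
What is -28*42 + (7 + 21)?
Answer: -1148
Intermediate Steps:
-28*42 + (7 + 21) = -1176 + 28 = -1148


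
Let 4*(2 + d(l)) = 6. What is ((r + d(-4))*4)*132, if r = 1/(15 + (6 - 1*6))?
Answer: -1144/5 ≈ -228.80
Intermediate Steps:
d(l) = -½ (d(l) = -2 + (¼)*6 = -2 + 3/2 = -½)
r = 1/15 (r = 1/(15 + (6 - 6)) = 1/(15 + 0) = 1/15 ≈ 0.066667)
((r + d(-4))*4)*132 = ((1/15 - ½)*4)*132 = -13/30*4*132 = -26/15*132 = -1144/5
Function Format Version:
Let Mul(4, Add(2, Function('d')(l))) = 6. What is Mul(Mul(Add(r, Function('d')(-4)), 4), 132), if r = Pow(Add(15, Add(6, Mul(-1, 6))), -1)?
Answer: Rational(-1144, 5) ≈ -228.80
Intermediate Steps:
Function('d')(l) = Rational(-1, 2) (Function('d')(l) = Add(-2, Mul(Rational(1, 4), 6)) = Add(-2, Rational(3, 2)) = Rational(-1, 2))
r = Rational(1, 15) (r = Pow(Add(15, Add(6, -6)), -1) = Pow(Add(15, 0), -1) = Pow(15, -1) = Rational(1, 15) ≈ 0.066667)
Mul(Mul(Add(r, Function('d')(-4)), 4), 132) = Mul(Mul(Add(Rational(1, 15), Rational(-1, 2)), 4), 132) = Mul(Mul(Rational(-13, 30), 4), 132) = Mul(Rational(-26, 15), 132) = Rational(-1144, 5)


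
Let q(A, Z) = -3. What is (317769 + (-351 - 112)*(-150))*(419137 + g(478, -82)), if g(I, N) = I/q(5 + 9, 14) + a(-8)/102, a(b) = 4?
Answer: 2758014180999/17 ≈ 1.6224e+11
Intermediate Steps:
g(I, N) = 2/51 - I/3 (g(I, N) = I/(-3) + 4/102 = I*(-1/3) + 4*(1/102) = -I/3 + 2/51 = 2/51 - I/3)
(317769 + (-351 - 112)*(-150))*(419137 + g(478, -82)) = (317769 + (-351 - 112)*(-150))*(419137 + (2/51 - 1/3*478)) = (317769 - 463*(-150))*(419137 + (2/51 - 478/3)) = (317769 + 69450)*(419137 - 2708/17) = 387219*(7122621/17) = 2758014180999/17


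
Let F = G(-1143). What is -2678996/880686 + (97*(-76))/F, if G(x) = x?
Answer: 190573598/55923561 ≈ 3.4078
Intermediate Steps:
F = -1143
-2678996/880686 + (97*(-76))/F = -2678996/880686 + (97*(-76))/(-1143) = -2678996*1/880686 - 7372*(-1/1143) = -1339498/440343 + 7372/1143 = 190573598/55923561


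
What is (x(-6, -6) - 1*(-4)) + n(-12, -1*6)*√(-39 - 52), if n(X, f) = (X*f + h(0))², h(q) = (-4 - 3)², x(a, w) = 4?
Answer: 8 + 14641*I*√91 ≈ 8.0 + 1.3967e+5*I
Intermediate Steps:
h(q) = 49 (h(q) = (-7)² = 49)
n(X, f) = (49 + X*f)² (n(X, f) = (X*f + 49)² = (49 + X*f)²)
(x(-6, -6) - 1*(-4)) + n(-12, -1*6)*√(-39 - 52) = (4 - 1*(-4)) + (49 - (-12)*6)²*√(-39 - 52) = (4 + 4) + (49 - 12*(-6))²*√(-91) = 8 + (49 + 72)²*(I*√91) = 8 + 121²*(I*√91) = 8 + 14641*(I*√91) = 8 + 14641*I*√91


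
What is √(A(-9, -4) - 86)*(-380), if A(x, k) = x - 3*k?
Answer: -380*I*√83 ≈ -3462.0*I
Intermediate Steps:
√(A(-9, -4) - 86)*(-380) = √((-9 - 3*(-4)) - 86)*(-380) = √((-9 + 12) - 86)*(-380) = √(3 - 86)*(-380) = √(-83)*(-380) = (I*√83)*(-380) = -380*I*√83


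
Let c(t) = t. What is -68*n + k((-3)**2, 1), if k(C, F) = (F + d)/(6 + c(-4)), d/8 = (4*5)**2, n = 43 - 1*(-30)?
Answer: -6727/2 ≈ -3363.5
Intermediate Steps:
n = 73 (n = 43 + 30 = 73)
d = 3200 (d = 8*(4*5)**2 = 8*20**2 = 8*400 = 3200)
k(C, F) = 1600 + F/2 (k(C, F) = (F + 3200)/(6 - 4) = (3200 + F)/2 = (3200 + F)*(1/2) = 1600 + F/2)
-68*n + k((-3)**2, 1) = -68*73 + (1600 + (1/2)*1) = -4964 + (1600 + 1/2) = -4964 + 3201/2 = -6727/2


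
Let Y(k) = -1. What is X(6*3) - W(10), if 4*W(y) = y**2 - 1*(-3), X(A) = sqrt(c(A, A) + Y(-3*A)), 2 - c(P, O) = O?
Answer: -103/4 + I*sqrt(17) ≈ -25.75 + 4.1231*I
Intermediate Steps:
c(P, O) = 2 - O
X(A) = sqrt(1 - A) (X(A) = sqrt((2 - A) - 1) = sqrt(1 - A))
W(y) = 3/4 + y**2/4 (W(y) = (y**2 - 1*(-3))/4 = (y**2 + 3)/4 = (3 + y**2)/4 = 3/4 + y**2/4)
X(6*3) - W(10) = sqrt(1 - 6*3) - (3/4 + (1/4)*10**2) = sqrt(1 - 1*18) - (3/4 + (1/4)*100) = sqrt(1 - 18) - (3/4 + 25) = sqrt(-17) - 1*103/4 = I*sqrt(17) - 103/4 = -103/4 + I*sqrt(17)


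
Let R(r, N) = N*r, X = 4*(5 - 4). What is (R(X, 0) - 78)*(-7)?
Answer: 546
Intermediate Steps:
X = 4 (X = 4*1 = 4)
(R(X, 0) - 78)*(-7) = (0*4 - 78)*(-7) = (0 - 78)*(-7) = -78*(-7) = 546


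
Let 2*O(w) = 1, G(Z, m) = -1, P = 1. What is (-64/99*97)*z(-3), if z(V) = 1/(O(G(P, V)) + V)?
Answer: 12416/495 ≈ 25.083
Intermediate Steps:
O(w) = ½ (O(w) = (½)*1 = ½)
z(V) = 1/(½ + V)
(-64/99*97)*z(-3) = (-64/99*97)*(2/(1 + 2*(-3))) = (-64*1/99*97)*(2/(1 - 6)) = (-64/99*97)*(2/(-5)) = -12416*(-1)/(99*5) = -6208/99*(-⅖) = 12416/495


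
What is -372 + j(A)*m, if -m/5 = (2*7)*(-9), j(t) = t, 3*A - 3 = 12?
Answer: 2778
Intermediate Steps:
A = 5 (A = 1 + (1/3)*12 = 1 + 4 = 5)
m = 630 (m = -5*2*7*(-9) = -70*(-9) = -5*(-126) = 630)
-372 + j(A)*m = -372 + 5*630 = -372 + 3150 = 2778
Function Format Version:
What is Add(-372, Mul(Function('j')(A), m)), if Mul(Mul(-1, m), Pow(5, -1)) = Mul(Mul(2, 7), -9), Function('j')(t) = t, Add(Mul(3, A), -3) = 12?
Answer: 2778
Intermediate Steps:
A = 5 (A = Add(1, Mul(Rational(1, 3), 12)) = Add(1, 4) = 5)
m = 630 (m = Mul(-5, Mul(Mul(2, 7), -9)) = Mul(-5, Mul(14, -9)) = Mul(-5, -126) = 630)
Add(-372, Mul(Function('j')(A), m)) = Add(-372, Mul(5, 630)) = Add(-372, 3150) = 2778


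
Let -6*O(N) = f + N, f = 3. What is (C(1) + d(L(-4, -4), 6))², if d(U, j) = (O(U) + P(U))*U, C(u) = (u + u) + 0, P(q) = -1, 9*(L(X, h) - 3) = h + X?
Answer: 215296/59049 ≈ 3.6461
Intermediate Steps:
L(X, h) = 3 + X/9 + h/9 (L(X, h) = 3 + (h + X)/9 = 3 + (X + h)/9 = 3 + (X/9 + h/9) = 3 + X/9 + h/9)
O(N) = -½ - N/6 (O(N) = -(3 + N)/6 = -½ - N/6)
C(u) = 2*u (C(u) = 2*u + 0 = 2*u)
d(U, j) = U*(-3/2 - U/6) (d(U, j) = ((-½ - U/6) - 1)*U = (-3/2 - U/6)*U = U*(-3/2 - U/6))
(C(1) + d(L(-4, -4), 6))² = (2*1 - (3 + (⅑)*(-4) + (⅑)*(-4))*(9 + (3 + (⅑)*(-4) + (⅑)*(-4)))/6)² = (2 - (3 - 4/9 - 4/9)*(9 + (3 - 4/9 - 4/9))/6)² = (2 - ⅙*19/9*(9 + 19/9))² = (2 - ⅙*19/9*100/9)² = (2 - 950/243)² = (-464/243)² = 215296/59049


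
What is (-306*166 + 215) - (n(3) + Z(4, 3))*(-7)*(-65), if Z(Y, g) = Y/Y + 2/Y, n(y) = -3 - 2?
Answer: -97977/2 ≈ -48989.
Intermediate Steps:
n(y) = -5
Z(Y, g) = 1 + 2/Y
(-306*166 + 215) - (n(3) + Z(4, 3))*(-7)*(-65) = (-306*166 + 215) - (-5 + (2 + 4)/4)*(-7)*(-65) = (-50796 + 215) - (-5 + (¼)*6)*(-7)*(-65) = -50581 - (-5 + 3/2)*(-7)*(-65) = -50581 - (-7/2*(-7))*(-65) = -50581 - 49*(-65)/2 = -50581 - 1*(-3185/2) = -50581 + 3185/2 = -97977/2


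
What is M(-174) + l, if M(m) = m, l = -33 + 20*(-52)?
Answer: -1247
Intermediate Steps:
l = -1073 (l = -33 - 1040 = -1073)
M(-174) + l = -174 - 1073 = -1247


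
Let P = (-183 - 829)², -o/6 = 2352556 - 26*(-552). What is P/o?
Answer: -128018/1775181 ≈ -0.072115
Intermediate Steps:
o = -14201448 (o = -6*(2352556 - 26*(-552)) = -6*(2352556 + 14352) = -6*2366908 = -14201448)
P = 1024144 (P = (-1012)² = 1024144)
P/o = 1024144/(-14201448) = 1024144*(-1/14201448) = -128018/1775181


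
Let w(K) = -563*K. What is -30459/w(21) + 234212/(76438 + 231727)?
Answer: 368348067/110407115 ≈ 3.3363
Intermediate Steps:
-30459/w(21) + 234212/(76438 + 231727) = -30459/((-563*21)) + 234212/(76438 + 231727) = -30459/(-11823) + 234212/308165 = -30459*(-1/11823) + 234212*(1/308165) = 10153/3941 + 21292/28015 = 368348067/110407115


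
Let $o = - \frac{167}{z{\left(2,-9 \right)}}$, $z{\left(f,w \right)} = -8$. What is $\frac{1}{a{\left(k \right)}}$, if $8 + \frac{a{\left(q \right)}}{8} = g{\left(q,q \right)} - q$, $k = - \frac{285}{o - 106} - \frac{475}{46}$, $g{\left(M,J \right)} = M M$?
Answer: $\frac{27258841}{10395763286} \approx 0.0026221$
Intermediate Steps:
$o = \frac{167}{8}$ ($o = - \frac{167}{-8} = \left(-167\right) \left(- \frac{1}{8}\right) = \frac{167}{8} \approx 20.875$)
$g{\left(M,J \right)} = M^{2}$
$k = - \frac{72865}{10442}$ ($k = - \frac{285}{\frac{167}{8} - 106} - \frac{475}{46} = - \frac{285}{- \frac{681}{8}} - \frac{475}{46} = \left(-285\right) \left(- \frac{8}{681}\right) - \frac{475}{46} = \frac{760}{227} - \frac{475}{46} = - \frac{72865}{10442} \approx -6.9781$)
$a{\left(q \right)} = -64 - 8 q + 8 q^{2}$ ($a{\left(q \right)} = -64 + 8 \left(q^{2} - q\right) = -64 + \left(- 8 q + 8 q^{2}\right) = -64 - 8 q + 8 q^{2}$)
$\frac{1}{a{\left(k \right)}} = \frac{1}{-64 - - \frac{291460}{5221} + 8 \left(- \frac{72865}{10442}\right)^{2}} = \frac{1}{-64 + \frac{291460}{5221} + 8 \cdot \frac{5309308225}{109035364}} = \frac{1}{-64 + \frac{291460}{5221} + \frac{10618616450}{27258841}} = \frac{1}{\frac{10395763286}{27258841}} = \frac{27258841}{10395763286}$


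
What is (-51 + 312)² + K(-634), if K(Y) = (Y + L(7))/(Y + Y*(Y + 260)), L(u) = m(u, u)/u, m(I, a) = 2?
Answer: 56382863909/827687 ≈ 68121.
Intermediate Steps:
L(u) = 2/u
K(Y) = (2/7 + Y)/(Y + Y*(260 + Y)) (K(Y) = (Y + 2/7)/(Y + Y*(Y + 260)) = (Y + 2*(⅐))/(Y + Y*(260 + Y)) = (Y + 2/7)/(Y + Y*(260 + Y)) = (2/7 + Y)/(Y + Y*(260 + Y)))
(-51 + 312)² + K(-634) = (-51 + 312)² + (2/7 - 634)/((-634)*(261 - 634)) = 261² - 1/634*(-4436/7)/(-373) = 68121 - 1/634*(-1/373)*(-4436/7) = 68121 - 2218/827687 = 56382863909/827687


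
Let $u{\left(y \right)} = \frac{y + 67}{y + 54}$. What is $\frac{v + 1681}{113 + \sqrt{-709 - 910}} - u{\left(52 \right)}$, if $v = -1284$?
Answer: $\frac{1521547}{762564} - \frac{397 i \sqrt{1619}}{14388} \approx 1.9953 - 1.1102 i$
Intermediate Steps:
$u{\left(y \right)} = \frac{67 + y}{54 + y}$
$\frac{v + 1681}{113 + \sqrt{-709 - 910}} - u{\left(52 \right)} = \frac{-1284 + 1681}{113 + \sqrt{-709 - 910}} - \frac{67 + 52}{54 + 52} = \frac{397}{113 + \sqrt{-1619}} - \frac{1}{106} \cdot 119 = \frac{397}{113 + i \sqrt{1619}} - \frac{1}{106} \cdot 119 = \frac{397}{113 + i \sqrt{1619}} - \frac{119}{106} = - \frac{119}{106} + \frac{397}{113 + i \sqrt{1619}}$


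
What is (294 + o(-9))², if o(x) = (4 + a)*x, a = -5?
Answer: 91809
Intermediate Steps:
o(x) = -x (o(x) = (4 - 5)*x = -x)
(294 + o(-9))² = (294 - 1*(-9))² = (294 + 9)² = 303² = 91809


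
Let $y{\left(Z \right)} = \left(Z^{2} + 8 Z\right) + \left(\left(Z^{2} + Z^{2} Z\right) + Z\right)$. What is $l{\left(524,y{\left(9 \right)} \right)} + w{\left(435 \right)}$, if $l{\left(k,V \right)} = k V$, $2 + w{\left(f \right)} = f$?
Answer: $509761$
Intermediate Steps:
$w{\left(f \right)} = -2 + f$
$y{\left(Z \right)} = Z^{3} + 2 Z^{2} + 9 Z$ ($y{\left(Z \right)} = \left(Z^{2} + 8 Z\right) + \left(\left(Z^{2} + Z^{3}\right) + Z\right) = \left(Z^{2} + 8 Z\right) + \left(Z + Z^{2} + Z^{3}\right) = Z^{3} + 2 Z^{2} + 9 Z$)
$l{\left(k,V \right)} = V k$
$l{\left(524,y{\left(9 \right)} \right)} + w{\left(435 \right)} = 9 \left(9 + 9^{2} + 2 \cdot 9\right) 524 + \left(-2 + 435\right) = 9 \left(9 + 81 + 18\right) 524 + 433 = 9 \cdot 108 \cdot 524 + 433 = 972 \cdot 524 + 433 = 509328 + 433 = 509761$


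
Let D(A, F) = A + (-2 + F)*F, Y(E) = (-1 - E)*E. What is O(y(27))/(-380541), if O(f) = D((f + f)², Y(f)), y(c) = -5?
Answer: -180/126847 ≈ -0.0014190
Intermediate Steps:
Y(E) = E*(-1 - E)
D(A, F) = A + F*(-2 + F)
O(f) = 4*f² + f²*(1 + f)² + 2*f*(1 + f) (O(f) = (f + f)² + (-f*(1 + f))² - (-2)*f*(1 + f) = (2*f)² + f²*(1 + f)² + 2*f*(1 + f) = 4*f² + f²*(1 + f)² + 2*f*(1 + f))
O(y(27))/(-380541) = -5*(2 + 6*(-5) - 5*(1 - 5)²)/(-380541) = -5*(2 - 30 - 5*(-4)²)*(-1/380541) = -5*(2 - 30 - 5*16)*(-1/380541) = -5*(2 - 30 - 80)*(-1/380541) = -5*(-108)*(-1/380541) = 540*(-1/380541) = -180/126847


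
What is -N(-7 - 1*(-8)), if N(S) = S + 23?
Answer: -24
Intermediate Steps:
N(S) = 23 + S
-N(-7 - 1*(-8)) = -(23 + (-7 - 1*(-8))) = -(23 + (-7 + 8)) = -(23 + 1) = -1*24 = -24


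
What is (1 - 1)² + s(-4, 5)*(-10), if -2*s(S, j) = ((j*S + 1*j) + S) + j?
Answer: -70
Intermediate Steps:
s(S, j) = -j - S/2 - S*j/2 (s(S, j) = -(((j*S + 1*j) + S) + j)/2 = -(((S*j + j) + S) + j)/2 = -(((j + S*j) + S) + j)/2 = -((S + j + S*j) + j)/2 = -(S + 2*j + S*j)/2 = -j - S/2 - S*j/2)
(1 - 1)² + s(-4, 5)*(-10) = (1 - 1)² + (-1*5 - ½*(-4) - ½*(-4)*5)*(-10) = 0² + (-5 + 2 + 10)*(-10) = 0 + 7*(-10) = 0 - 70 = -70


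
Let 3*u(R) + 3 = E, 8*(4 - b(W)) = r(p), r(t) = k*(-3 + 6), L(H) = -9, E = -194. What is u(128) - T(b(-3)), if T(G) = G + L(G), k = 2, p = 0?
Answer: -719/12 ≈ -59.917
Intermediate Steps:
r(t) = 6 (r(t) = 2*(-3 + 6) = 2*3 = 6)
b(W) = 13/4 (b(W) = 4 - 1/8*6 = 4 - 3/4 = 13/4)
u(R) = -197/3 (u(R) = -1 + (1/3)*(-194) = -1 - 194/3 = -197/3)
T(G) = -9 + G (T(G) = G - 9 = -9 + G)
u(128) - T(b(-3)) = -197/3 - (-9 + 13/4) = -197/3 - 1*(-23/4) = -197/3 + 23/4 = -719/12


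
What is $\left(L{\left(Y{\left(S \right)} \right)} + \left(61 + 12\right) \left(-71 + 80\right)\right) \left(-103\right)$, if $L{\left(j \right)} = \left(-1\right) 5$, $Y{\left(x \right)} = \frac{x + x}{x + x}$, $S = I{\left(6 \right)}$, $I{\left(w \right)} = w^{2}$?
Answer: $-67156$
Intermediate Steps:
$S = 36$ ($S = 6^{2} = 36$)
$Y{\left(x \right)} = 1$ ($Y{\left(x \right)} = \frac{2 x}{2 x} = 2 x \frac{1}{2 x} = 1$)
$L{\left(j \right)} = -5$
$\left(L{\left(Y{\left(S \right)} \right)} + \left(61 + 12\right) \left(-71 + 80\right)\right) \left(-103\right) = \left(-5 + \left(61 + 12\right) \left(-71 + 80\right)\right) \left(-103\right) = \left(-5 + 73 \cdot 9\right) \left(-103\right) = \left(-5 + 657\right) \left(-103\right) = 652 \left(-103\right) = -67156$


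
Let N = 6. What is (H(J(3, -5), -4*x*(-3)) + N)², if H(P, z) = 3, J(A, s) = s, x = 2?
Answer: 81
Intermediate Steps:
(H(J(3, -5), -4*x*(-3)) + N)² = (3 + 6)² = 9² = 81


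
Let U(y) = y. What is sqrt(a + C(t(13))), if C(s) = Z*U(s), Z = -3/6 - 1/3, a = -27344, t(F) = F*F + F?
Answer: I*sqrt(247461)/3 ≈ 165.82*I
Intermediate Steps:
t(F) = F + F**2 (t(F) = F**2 + F = F + F**2)
Z = -5/6 (Z = -3*1/6 - 1*1/3 = -1/2 - 1/3 = -5/6 ≈ -0.83333)
C(s) = -5*s/6
sqrt(a + C(t(13))) = sqrt(-27344 - 65*(1 + 13)/6) = sqrt(-27344 - 65*14/6) = sqrt(-27344 - 5/6*182) = sqrt(-27344 - 455/3) = sqrt(-82487/3) = I*sqrt(247461)/3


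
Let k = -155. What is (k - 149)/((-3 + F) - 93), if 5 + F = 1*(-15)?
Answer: 76/29 ≈ 2.6207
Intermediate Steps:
F = -20 (F = -5 + 1*(-15) = -5 - 15 = -20)
(k - 149)/((-3 + F) - 93) = (-155 - 149)/((-3 - 20) - 93) = -304/(-23 - 93) = -304/(-116) = -1/116*(-304) = 76/29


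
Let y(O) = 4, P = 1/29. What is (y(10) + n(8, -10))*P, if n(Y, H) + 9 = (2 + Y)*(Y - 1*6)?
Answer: 15/29 ≈ 0.51724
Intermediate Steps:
P = 1/29 ≈ 0.034483
n(Y, H) = -9 + (-6 + Y)*(2 + Y) (n(Y, H) = -9 + (2 + Y)*(Y - 1*6) = -9 + (2 + Y)*(Y - 6) = -9 + (2 + Y)*(-6 + Y) = -9 + (-6 + Y)*(2 + Y))
(y(10) + n(8, -10))*P = (4 + (-21 + 8**2 - 4*8))*(1/29) = (4 + (-21 + 64 - 32))*(1/29) = (4 + 11)*(1/29) = 15*(1/29) = 15/29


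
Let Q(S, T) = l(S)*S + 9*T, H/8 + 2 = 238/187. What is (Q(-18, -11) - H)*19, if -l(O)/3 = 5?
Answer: 36955/11 ≈ 3359.5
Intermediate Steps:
H = -64/11 (H = -16 + 8*(238/187) = -16 + 8*(238*(1/187)) = -16 + 8*(14/11) = -16 + 112/11 = -64/11 ≈ -5.8182)
l(O) = -15 (l(O) = -3*5 = -15)
Q(S, T) = -15*S + 9*T
(Q(-18, -11) - H)*19 = ((-15*(-18) + 9*(-11)) - 1*(-64/11))*19 = ((270 - 99) + 64/11)*19 = (171 + 64/11)*19 = (1945/11)*19 = 36955/11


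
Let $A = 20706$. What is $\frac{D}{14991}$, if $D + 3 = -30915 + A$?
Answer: $- \frac{3404}{4997} \approx -0.68121$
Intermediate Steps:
$D = -10212$ ($D = -3 + \left(-30915 + 20706\right) = -3 - 10209 = -10212$)
$\frac{D}{14991} = - \frac{10212}{14991} = \left(-10212\right) \frac{1}{14991} = - \frac{3404}{4997}$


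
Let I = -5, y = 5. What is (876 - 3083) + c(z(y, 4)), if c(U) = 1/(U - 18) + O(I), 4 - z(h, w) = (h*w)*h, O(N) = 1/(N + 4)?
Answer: -251713/114 ≈ -2208.0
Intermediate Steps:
O(N) = 1/(4 + N)
z(h, w) = 4 - w*h² (z(h, w) = 4 - h*w*h = 4 - w*h²)
c(U) = -1 + 1/(-18 + U) (c(U) = 1/(U - 18) + 1/(4 - 5) = 1/(-18 + U) + 1/(-1) = 1/(-18 + U) - 1 = -1 + 1/(-18 + U))
(876 - 3083) + c(z(y, 4)) = (876 - 3083) + (19 - (4 - 1*4*5²))/(-18 + (4 - 1*4*5²)) = -2207 + (19 - (4 - 1*4*25))/(-18 + (4 - 1*4*25)) = -2207 + (19 - (4 - 100))/(-18 + (4 - 100)) = -2207 + (19 - 1*(-96))/(-18 - 96) = -2207 + (19 + 96)/(-114) = -2207 - 1/114*115 = -2207 - 115/114 = -251713/114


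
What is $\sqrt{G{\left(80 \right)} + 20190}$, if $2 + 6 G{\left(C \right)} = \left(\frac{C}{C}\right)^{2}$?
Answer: $\frac{\sqrt{726834}}{6} \approx 142.09$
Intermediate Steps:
$G{\left(C \right)} = - \frac{1}{6}$ ($G{\left(C \right)} = - \frac{1}{3} + \frac{\left(\frac{C}{C}\right)^{2}}{6} = - \frac{1}{3} + \frac{1^{2}}{6} = - \frac{1}{3} + \frac{1}{6} \cdot 1 = - \frac{1}{3} + \frac{1}{6} = - \frac{1}{6}$)
$\sqrt{G{\left(80 \right)} + 20190} = \sqrt{- \frac{1}{6} + 20190} = \sqrt{\frac{121139}{6}} = \frac{\sqrt{726834}}{6}$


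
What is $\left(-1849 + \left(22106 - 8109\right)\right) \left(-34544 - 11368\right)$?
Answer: $-557738976$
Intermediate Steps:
$\left(-1849 + \left(22106 - 8109\right)\right) \left(-34544 - 11368\right) = \left(-1849 + \left(22106 - 8109\right)\right) \left(-45912\right) = \left(-1849 + 13997\right) \left(-45912\right) = 12148 \left(-45912\right) = -557738976$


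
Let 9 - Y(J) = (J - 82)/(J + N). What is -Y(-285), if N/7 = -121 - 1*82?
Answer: -14987/1706 ≈ -8.7849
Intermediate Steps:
N = -1421 (N = 7*(-121 - 1*82) = 7*(-121 - 82) = 7*(-203) = -1421)
Y(J) = 9 - (-82 + J)/(-1421 + J) (Y(J) = 9 - (J - 82)/(J - 1421) = 9 - (-82 + J)/(-1421 + J))
-Y(-285) = -(-12707 + 8*(-285))/(-1421 - 285) = -(-12707 - 2280)/(-1706) = -(-1)*(-14987)/1706 = -1*14987/1706 = -14987/1706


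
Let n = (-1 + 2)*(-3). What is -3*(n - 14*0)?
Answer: 9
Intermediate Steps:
n = -3 (n = 1*(-3) = -3)
-3*(n - 14*0) = -3*(-3 - 14*0) = -3*(-3 + 0) = -3*(-3) = 9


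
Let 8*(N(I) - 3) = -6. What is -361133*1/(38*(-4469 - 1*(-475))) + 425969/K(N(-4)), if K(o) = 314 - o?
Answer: 13634263217/9961036 ≈ 1368.8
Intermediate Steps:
N(I) = 9/4 (N(I) = 3 + (⅛)*(-6) = 3 - ¾ = 9/4)
-361133*1/(38*(-4469 - 1*(-475))) + 425969/K(N(-4)) = -361133*1/(38*(-4469 - 1*(-475))) + 425969/(314 - 1*9/4) = -361133*1/(38*(-4469 + 475)) + 425969/(314 - 9/4) = -361133/(38*(-3994)) + 425969/(1247/4) = -361133/(-151772) + 425969*(4/1247) = -361133*(-1/151772) + 1703876/1247 = 19007/7988 + 1703876/1247 = 13634263217/9961036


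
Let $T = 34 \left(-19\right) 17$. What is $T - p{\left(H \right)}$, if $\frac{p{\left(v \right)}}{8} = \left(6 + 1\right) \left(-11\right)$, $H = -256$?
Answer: $-10366$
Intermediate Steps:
$p{\left(v \right)} = -616$ ($p{\left(v \right)} = 8 \left(6 + 1\right) \left(-11\right) = 8 \cdot 7 \left(-11\right) = 8 \left(-77\right) = -616$)
$T = -10982$ ($T = \left(-646\right) 17 = -10982$)
$T - p{\left(H \right)} = -10982 - -616 = -10982 + 616 = -10366$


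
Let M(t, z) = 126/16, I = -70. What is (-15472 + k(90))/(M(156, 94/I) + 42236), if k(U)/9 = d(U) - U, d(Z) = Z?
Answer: -123776/337951 ≈ -0.36625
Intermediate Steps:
M(t, z) = 63/8 (M(t, z) = 126*(1/16) = 63/8)
k(U) = 0 (k(U) = 9*(U - U) = 9*0 = 0)
(-15472 + k(90))/(M(156, 94/I) + 42236) = (-15472 + 0)/(63/8 + 42236) = -15472/337951/8 = -15472*8/337951 = -123776/337951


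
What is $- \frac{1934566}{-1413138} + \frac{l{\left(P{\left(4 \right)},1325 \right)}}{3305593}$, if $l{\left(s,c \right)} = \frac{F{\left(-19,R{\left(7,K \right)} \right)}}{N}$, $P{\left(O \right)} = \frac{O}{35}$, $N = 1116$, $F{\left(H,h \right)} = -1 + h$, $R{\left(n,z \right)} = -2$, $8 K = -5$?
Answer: $\frac{132161015026011}{96539354337236} \approx 1.369$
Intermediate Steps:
$K = - \frac{5}{8}$ ($K = \frac{1}{8} \left(-5\right) = - \frac{5}{8} \approx -0.625$)
$P{\left(O \right)} = \frac{O}{35}$ ($P{\left(O \right)} = O \frac{1}{35} = \frac{O}{35}$)
$l{\left(s,c \right)} = - \frac{1}{372}$ ($l{\left(s,c \right)} = \frac{-1 - 2}{1116} = \left(-3\right) \frac{1}{1116} = - \frac{1}{372}$)
$- \frac{1934566}{-1413138} + \frac{l{\left(P{\left(4 \right)},1325 \right)}}{3305593} = - \frac{1934566}{-1413138} - \frac{1}{372 \cdot 3305593} = \left(-1934566\right) \left(- \frac{1}{1413138}\right) - \frac{1}{1229680596} = \frac{967283}{706569} - \frac{1}{1229680596} = \frac{132161015026011}{96539354337236}$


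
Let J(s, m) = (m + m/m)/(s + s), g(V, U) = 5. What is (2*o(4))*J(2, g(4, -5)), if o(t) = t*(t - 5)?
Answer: -12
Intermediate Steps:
J(s, m) = (1 + m)/(2*s) (J(s, m) = (m + 1)/((2*s)) = (1 + m)*(1/(2*s)) = (1 + m)/(2*s))
o(t) = t*(-5 + t)
(2*o(4))*J(2, g(4, -5)) = (2*(4*(-5 + 4)))*((½)*(1 + 5)/2) = (2*(4*(-1)))*((½)*(½)*6) = (2*(-4))*(3/2) = -8*3/2 = -12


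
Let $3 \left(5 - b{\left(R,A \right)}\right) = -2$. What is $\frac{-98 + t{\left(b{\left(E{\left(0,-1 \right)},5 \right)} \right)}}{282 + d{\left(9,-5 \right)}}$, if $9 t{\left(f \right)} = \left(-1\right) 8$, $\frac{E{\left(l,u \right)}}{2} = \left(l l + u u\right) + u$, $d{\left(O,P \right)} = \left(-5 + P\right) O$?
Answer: $- \frac{445}{864} \approx -0.51505$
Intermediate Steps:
$d{\left(O,P \right)} = O \left(-5 + P\right)$
$E{\left(l,u \right)} = 2 u + 2 l^{2} + 2 u^{2}$ ($E{\left(l,u \right)} = 2 \left(\left(l l + u u\right) + u\right) = 2 \left(\left(l^{2} + u^{2}\right) + u\right) = 2 \left(u + l^{2} + u^{2}\right) = 2 u + 2 l^{2} + 2 u^{2}$)
$b{\left(R,A \right)} = \frac{17}{3}$ ($b{\left(R,A \right)} = 5 - - \frac{2}{3} = 5 + \frac{2}{3} = \frac{17}{3}$)
$t{\left(f \right)} = - \frac{8}{9}$ ($t{\left(f \right)} = \frac{\left(-1\right) 8}{9} = \frac{1}{9} \left(-8\right) = - \frac{8}{9}$)
$\frac{-98 + t{\left(b{\left(E{\left(0,-1 \right)},5 \right)} \right)}}{282 + d{\left(9,-5 \right)}} = \frac{-98 - \frac{8}{9}}{282 + 9 \left(-5 - 5\right)} = - \frac{890}{9 \left(282 + 9 \left(-10\right)\right)} = - \frac{890}{9 \left(282 - 90\right)} = - \frac{890}{9 \cdot 192} = \left(- \frac{890}{9}\right) \frac{1}{192} = - \frac{445}{864}$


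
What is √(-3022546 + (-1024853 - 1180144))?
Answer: I*√5227543 ≈ 2286.4*I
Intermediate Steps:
√(-3022546 + (-1024853 - 1180144)) = √(-3022546 - 2204997) = √(-5227543) = I*√5227543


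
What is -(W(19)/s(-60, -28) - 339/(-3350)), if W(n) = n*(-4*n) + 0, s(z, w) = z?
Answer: -242887/10050 ≈ -24.168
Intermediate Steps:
W(n) = -4*n² (W(n) = -4*n² + 0 = -4*n²)
-(W(19)/s(-60, -28) - 339/(-3350)) = -(-4*19²/(-60) - 339/(-3350)) = -(-4*361*(-1/60) - 339*(-1/3350)) = -(-1444*(-1/60) + 339/3350) = -(361/15 + 339/3350) = -1*242887/10050 = -242887/10050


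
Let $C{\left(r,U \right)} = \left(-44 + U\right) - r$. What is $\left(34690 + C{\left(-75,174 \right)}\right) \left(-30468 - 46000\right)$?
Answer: $-2668350860$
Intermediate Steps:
$C{\left(r,U \right)} = -44 + U - r$
$\left(34690 + C{\left(-75,174 \right)}\right) \left(-30468 - 46000\right) = \left(34690 - -205\right) \left(-30468 - 46000\right) = \left(34690 + \left(-44 + 174 + 75\right)\right) \left(-76468\right) = \left(34690 + 205\right) \left(-76468\right) = 34895 \left(-76468\right) = -2668350860$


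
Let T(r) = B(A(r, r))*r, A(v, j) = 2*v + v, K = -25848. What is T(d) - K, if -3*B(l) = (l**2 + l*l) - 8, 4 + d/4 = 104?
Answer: -1151919256/3 ≈ -3.8397e+8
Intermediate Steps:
A(v, j) = 3*v
d = 400 (d = -16 + 4*104 = -16 + 416 = 400)
B(l) = 8/3 - 2*l**2/3 (B(l) = -((l**2 + l*l) - 8)/3 = -((l**2 + l**2) - 8)/3 = -(2*l**2 - 8)/3 = -(-8 + 2*l**2)/3 = 8/3 - 2*l**2/3)
T(r) = r*(8/3 - 6*r**2) (T(r) = (8/3 - 2*9*r**2/3)*r = (8/3 - 6*r**2)*r = r*(8/3 - 6*r**2))
T(d) - K = (-6*400**3 + (8/3)*400) - 1*(-25848) = (-6*64000000 + 3200/3) + 25848 = (-384000000 + 3200/3) + 25848 = -1151996800/3 + 25848 = -1151919256/3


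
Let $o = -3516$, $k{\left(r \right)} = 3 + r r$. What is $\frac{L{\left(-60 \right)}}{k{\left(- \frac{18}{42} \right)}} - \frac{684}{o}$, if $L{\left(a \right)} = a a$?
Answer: $\frac{4307841}{3809} \approx 1131.0$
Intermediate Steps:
$k{\left(r \right)} = 3 + r^{2}$
$L{\left(a \right)} = a^{2}$
$\frac{L{\left(-60 \right)}}{k{\left(- \frac{18}{42} \right)}} - \frac{684}{o} = \frac{\left(-60\right)^{2}}{3 + \left(- \frac{18}{42}\right)^{2}} - \frac{684}{-3516} = \frac{3600}{3 + \left(\left(-18\right) \frac{1}{42}\right)^{2}} - - \frac{57}{293} = \frac{3600}{3 + \left(- \frac{3}{7}\right)^{2}} + \frac{57}{293} = \frac{3600}{3 + \frac{9}{49}} + \frac{57}{293} = \frac{3600}{\frac{156}{49}} + \frac{57}{293} = 3600 \cdot \frac{49}{156} + \frac{57}{293} = \frac{14700}{13} + \frac{57}{293} = \frac{4307841}{3809}$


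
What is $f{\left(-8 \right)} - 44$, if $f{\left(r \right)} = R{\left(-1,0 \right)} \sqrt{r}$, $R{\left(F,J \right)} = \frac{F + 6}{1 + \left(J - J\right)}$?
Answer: $-44 + 10 i \sqrt{2} \approx -44.0 + 14.142 i$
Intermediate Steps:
$R{\left(F,J \right)} = 6 + F$ ($R{\left(F,J \right)} = \frac{6 + F}{1 + 0} = \frac{6 + F}{1} = \left(6 + F\right) 1 = 6 + F$)
$f{\left(r \right)} = 5 \sqrt{r}$ ($f{\left(r \right)} = \left(6 - 1\right) \sqrt{r} = 5 \sqrt{r}$)
$f{\left(-8 \right)} - 44 = 5 \sqrt{-8} - 44 = 5 \cdot 2 i \sqrt{2} - 44 = 10 i \sqrt{2} - 44 = -44 + 10 i \sqrt{2}$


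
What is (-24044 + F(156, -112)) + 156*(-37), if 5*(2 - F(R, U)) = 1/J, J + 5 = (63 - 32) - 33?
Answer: -1043489/35 ≈ -29814.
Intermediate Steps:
J = -7 (J = -5 + ((63 - 32) - 33) = -5 + (31 - 33) = -5 - 2 = -7)
F(R, U) = 71/35 (F(R, U) = 2 - ⅕/(-7) = 2 - ⅕*(-⅐) = 2 + 1/35 = 71/35)
(-24044 + F(156, -112)) + 156*(-37) = (-24044 + 71/35) + 156*(-37) = -841469/35 - 5772 = -1043489/35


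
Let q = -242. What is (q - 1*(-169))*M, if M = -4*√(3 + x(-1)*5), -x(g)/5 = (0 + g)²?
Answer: 292*I*√22 ≈ 1369.6*I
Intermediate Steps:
x(g) = -5*g² (x(g) = -5*(0 + g)² = -5*g²)
M = -4*I*√22 (M = -4*√(3 - 5*(-1)²*5) = -4*√(3 - 5*1*5) = -4*√(3 - 5*5) = -4*√(3 - 25) = -4*I*√22 ≈ -18.762*I)
(q - 1*(-169))*M = (-242 - 1*(-169))*(-4*I*√22) = (-242 + 169)*(-4*I*√22) = -(-292)*I*√22 = 292*I*√22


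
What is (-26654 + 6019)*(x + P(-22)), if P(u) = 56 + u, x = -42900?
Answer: 884539910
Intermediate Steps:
(-26654 + 6019)*(x + P(-22)) = (-26654 + 6019)*(-42900 + (56 - 22)) = -20635*(-42900 + 34) = -20635*(-42866) = 884539910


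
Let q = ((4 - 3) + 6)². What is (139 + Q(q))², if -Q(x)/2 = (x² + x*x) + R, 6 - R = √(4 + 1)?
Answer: 89813549 - 37908*√5 ≈ 8.9729e+7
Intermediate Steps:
q = 49 (q = (1 + 6)² = 7² = 49)
R = 6 - √5 (R = 6 - √(4 + 1) = 6 - √5 ≈ 3.7639)
Q(x) = -12 - 4*x² + 2*√5 (Q(x) = -2*((x² + x*x) + (6 - √5)) = -2*((x² + x²) + (6 - √5)) = -2*(2*x² + (6 - √5)) = -2*(6 - √5 + 2*x²) = -12 - 4*x² + 2*√5)
(139 + Q(q))² = (139 + (-12 - 4*49² + 2*√5))² = (139 + (-12 - 4*2401 + 2*√5))² = (139 + (-12 - 9604 + 2*√5))² = (139 + (-9616 + 2*√5))² = (-9477 + 2*√5)²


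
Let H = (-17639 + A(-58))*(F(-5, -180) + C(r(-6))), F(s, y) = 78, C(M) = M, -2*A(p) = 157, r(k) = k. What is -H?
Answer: 1275660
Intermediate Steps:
A(p) = -157/2 (A(p) = -1/2*157 = -157/2)
H = -1275660 (H = (-17639 - 157/2)*(78 - 6) = -35435/2*72 = -1275660)
-H = -1*(-1275660) = 1275660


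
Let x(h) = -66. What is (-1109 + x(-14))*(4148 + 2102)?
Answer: -7343750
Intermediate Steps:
(-1109 + x(-14))*(4148 + 2102) = (-1109 - 66)*(4148 + 2102) = -1175*6250 = -7343750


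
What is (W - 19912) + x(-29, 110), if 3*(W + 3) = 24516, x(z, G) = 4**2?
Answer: -11727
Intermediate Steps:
x(z, G) = 16
W = 8169 (W = -3 + (1/3)*24516 = -3 + 8172 = 8169)
(W - 19912) + x(-29, 110) = (8169 - 19912) + 16 = -11743 + 16 = -11727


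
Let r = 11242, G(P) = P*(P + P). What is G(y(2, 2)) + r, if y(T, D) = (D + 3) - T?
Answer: 11260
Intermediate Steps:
y(T, D) = 3 + D - T (y(T, D) = (3 + D) - T = 3 + D - T)
G(P) = 2*P² (G(P) = P*(2*P) = 2*P²)
G(y(2, 2)) + r = 2*(3 + 2 - 1*2)² + 11242 = 2*(3 + 2 - 2)² + 11242 = 2*3² + 11242 = 2*9 + 11242 = 18 + 11242 = 11260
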